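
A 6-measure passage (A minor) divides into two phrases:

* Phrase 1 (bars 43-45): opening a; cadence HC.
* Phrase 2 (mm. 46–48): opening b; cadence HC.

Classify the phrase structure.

The second phrase closes with a half cadence, which is not stronger than the first phrase's half cadence; without a weak→strong cadential pair there is no antecedent–consequent relationship, so this is a phrase group rather than a period.

phrase group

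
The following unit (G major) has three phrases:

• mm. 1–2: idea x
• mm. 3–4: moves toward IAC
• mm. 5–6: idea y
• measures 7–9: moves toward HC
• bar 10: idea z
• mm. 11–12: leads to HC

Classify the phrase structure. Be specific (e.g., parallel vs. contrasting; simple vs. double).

The final phrase closes with a half cadence, which is not stronger than the preceding half cadence; the 3 phrases lack an overall antecedent–consequent design and so form a phrase group.

phrase group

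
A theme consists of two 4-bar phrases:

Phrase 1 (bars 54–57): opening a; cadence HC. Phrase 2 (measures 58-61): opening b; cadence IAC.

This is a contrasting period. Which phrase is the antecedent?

The phrase ending with the weaker cadence (half cadence) is the antecedent; the one ending more conclusively (imperfect authentic cadence) is the consequent. The antecedent is phrase 1.

phrase 1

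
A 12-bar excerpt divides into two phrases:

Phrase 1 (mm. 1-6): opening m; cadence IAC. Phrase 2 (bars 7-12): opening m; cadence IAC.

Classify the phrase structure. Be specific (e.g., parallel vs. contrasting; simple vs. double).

repeated phrase

Both phrases have the same opening (m) and the same cadence (imperfect authentic cadence): the second is a restatement, not a consequent, so this is a repeated phrase rather than a period.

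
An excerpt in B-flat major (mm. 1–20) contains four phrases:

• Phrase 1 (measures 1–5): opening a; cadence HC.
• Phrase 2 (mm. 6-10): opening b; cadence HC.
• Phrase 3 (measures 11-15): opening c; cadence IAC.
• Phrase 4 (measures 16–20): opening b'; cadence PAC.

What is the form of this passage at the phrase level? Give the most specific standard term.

contrasting double period

Four phrases in two halves: the first half (mm. 1–10) ends with a half cadence, the second (mm. 11–20) with a perfect authentic cadence — a large antecedent–consequent pair, i.e. a double period.
Phrase 3 begins with different material from phrase 1, making it contrasting.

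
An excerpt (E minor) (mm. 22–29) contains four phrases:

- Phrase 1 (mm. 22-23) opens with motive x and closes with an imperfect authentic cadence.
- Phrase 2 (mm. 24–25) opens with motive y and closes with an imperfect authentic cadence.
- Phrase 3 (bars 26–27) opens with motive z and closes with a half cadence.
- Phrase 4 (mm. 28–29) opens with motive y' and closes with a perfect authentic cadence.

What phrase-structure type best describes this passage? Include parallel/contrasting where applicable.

Four phrases in two halves: the first half (bars 22–25) ends with an imperfect authentic cadence, the second (bars 26-29) with a perfect authentic cadence — a large antecedent–consequent pair, i.e. a double period.
Phrase 3 begins with different material from phrase 1, making it contrasting.

contrasting double period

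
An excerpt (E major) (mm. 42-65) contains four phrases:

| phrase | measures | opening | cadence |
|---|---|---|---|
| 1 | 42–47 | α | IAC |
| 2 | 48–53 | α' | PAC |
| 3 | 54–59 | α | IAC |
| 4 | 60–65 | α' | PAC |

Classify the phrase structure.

repeated period

The cadence pattern IAC–PAC–IAC–PAC is weak–strong twice, and phrases 3–4 restate phrases 1–2: a period heard twice, not a double period (which would end weakly at phrase 2).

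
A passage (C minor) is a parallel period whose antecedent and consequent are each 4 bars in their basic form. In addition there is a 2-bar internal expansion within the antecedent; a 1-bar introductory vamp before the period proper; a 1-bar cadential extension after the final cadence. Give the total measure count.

12 measures

Basic parallel period: 4 + 4 = 8 bars.
8 (basic form) + 2 (internal expansion) + 1 (introduction) + 1 (cadential extension) = 12.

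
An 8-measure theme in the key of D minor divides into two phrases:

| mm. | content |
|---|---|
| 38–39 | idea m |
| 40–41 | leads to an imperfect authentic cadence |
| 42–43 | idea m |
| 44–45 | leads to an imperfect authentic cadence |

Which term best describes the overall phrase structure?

Both phrases have the same opening (m) and the same cadence (imperfect authentic cadence): the second is a restatement, not a consequent, so this is a repeated phrase rather than a period.

repeated phrase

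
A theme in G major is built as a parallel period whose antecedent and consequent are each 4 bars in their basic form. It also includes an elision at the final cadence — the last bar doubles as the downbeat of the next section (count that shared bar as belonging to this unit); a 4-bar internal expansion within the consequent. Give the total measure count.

Basic parallel period: 4 + 4 = 8 bars.
8 (basic form) + 4 (internal expansion) = 12.
The elision shares a bar with the next section but does not change this unit's count.

12 measures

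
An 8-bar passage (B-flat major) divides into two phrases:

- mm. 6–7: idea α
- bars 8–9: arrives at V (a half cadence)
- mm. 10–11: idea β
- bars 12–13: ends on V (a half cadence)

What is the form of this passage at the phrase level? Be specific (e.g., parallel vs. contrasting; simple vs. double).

phrase group

The second phrase closes with a half cadence, which is not stronger than the first phrase's half cadence; without a weak→strong cadential pair there is no antecedent–consequent relationship, so this is a phrase group rather than a period.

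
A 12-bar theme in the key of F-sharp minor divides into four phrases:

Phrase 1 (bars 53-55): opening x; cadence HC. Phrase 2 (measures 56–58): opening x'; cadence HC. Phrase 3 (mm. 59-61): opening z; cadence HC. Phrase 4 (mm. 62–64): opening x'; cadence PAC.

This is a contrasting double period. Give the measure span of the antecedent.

In a double period the first pair of phrases (ending half cadence) is the large antecedent and the second pair (ending perfect authentic cadence) is the large consequent; the antecedent is measures 53–58.

measures 53–58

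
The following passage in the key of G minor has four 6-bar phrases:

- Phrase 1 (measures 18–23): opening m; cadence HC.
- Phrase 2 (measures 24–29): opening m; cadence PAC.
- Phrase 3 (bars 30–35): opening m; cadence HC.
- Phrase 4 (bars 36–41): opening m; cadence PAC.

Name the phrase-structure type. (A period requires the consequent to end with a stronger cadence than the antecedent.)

repeated period

The cadence pattern HC–PAC–HC–PAC is weak–strong twice, and phrases 3–4 restate phrases 1–2: a period heard twice, not a double period (which would end weakly at phrase 2).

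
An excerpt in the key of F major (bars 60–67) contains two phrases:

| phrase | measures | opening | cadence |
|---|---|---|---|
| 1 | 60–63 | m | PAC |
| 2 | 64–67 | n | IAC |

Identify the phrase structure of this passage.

The second phrase closes with an imperfect authentic cadence, which is not stronger than the first phrase's perfect authentic cadence; without a weak→strong cadential pair there is no antecedent–consequent relationship, so this is a phrase group rather than a period.

phrase group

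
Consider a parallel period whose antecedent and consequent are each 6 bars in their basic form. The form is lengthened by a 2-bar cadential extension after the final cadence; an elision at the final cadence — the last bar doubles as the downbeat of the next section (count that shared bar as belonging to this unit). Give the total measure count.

14 measures

Basic parallel period: 6 + 6 = 12 bars.
12 (basic form) + 2 (cadential extension) = 14.
The elision shares a bar with the next section but does not change this unit's count.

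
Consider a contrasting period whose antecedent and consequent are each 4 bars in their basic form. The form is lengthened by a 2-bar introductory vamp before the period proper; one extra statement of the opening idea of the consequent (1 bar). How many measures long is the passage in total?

Basic contrasting period: 4 + 4 = 8 bars.
8 (basic form) + 2 (introduction) + 1 (extra statement) = 11.

11 measures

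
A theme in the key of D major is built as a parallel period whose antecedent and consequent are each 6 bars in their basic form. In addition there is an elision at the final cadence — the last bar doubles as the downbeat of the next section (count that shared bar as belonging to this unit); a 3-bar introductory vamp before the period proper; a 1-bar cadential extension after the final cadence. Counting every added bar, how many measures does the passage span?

16 measures

Basic parallel period: 6 + 6 = 12 bars.
12 (basic form) + 3 (introduction) + 1 (cadential extension) = 16.
The elision shares a bar with the next section but does not change this unit's count.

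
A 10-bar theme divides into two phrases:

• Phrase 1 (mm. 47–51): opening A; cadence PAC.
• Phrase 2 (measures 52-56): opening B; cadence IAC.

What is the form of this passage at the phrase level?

The second phrase closes with an imperfect authentic cadence, which is not stronger than the first phrase's perfect authentic cadence; without a weak→strong cadential pair there is no antecedent–consequent relationship, so this is a phrase group rather than a period.

phrase group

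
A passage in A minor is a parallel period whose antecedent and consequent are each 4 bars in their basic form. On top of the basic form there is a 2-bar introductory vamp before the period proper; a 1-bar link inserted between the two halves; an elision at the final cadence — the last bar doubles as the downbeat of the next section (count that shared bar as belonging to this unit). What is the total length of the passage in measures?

11 measures

Basic parallel period: 4 + 4 = 8 bars.
8 (basic form) + 2 (introduction) + 1 (link) = 11.
The elision shares a bar with the next section but does not change this unit's count.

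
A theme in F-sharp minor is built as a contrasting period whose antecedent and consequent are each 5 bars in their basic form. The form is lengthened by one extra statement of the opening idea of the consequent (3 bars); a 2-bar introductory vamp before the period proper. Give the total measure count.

15 measures

Basic contrasting period: 5 + 5 = 10 bars.
10 (basic form) + 3 (extra statement) + 2 (introduction) = 15.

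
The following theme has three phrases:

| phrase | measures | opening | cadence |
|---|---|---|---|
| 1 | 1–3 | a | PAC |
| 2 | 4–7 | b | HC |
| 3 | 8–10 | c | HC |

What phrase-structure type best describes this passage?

The final phrase closes with a half cadence, which is not stronger than the preceding half cadence; the 3 phrases lack an overall antecedent–consequent design and so form a phrase group.

phrase group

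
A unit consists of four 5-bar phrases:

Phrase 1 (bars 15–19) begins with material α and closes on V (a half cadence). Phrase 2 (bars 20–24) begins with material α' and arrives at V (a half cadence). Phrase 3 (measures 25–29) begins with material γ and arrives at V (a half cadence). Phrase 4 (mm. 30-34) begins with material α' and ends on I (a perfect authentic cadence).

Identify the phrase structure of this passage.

contrasting double period

Four phrases in two halves: the first half (mm. 15-24) ends with a half cadence, the second (mm. 25-34) with a perfect authentic cadence — a large antecedent–consequent pair, i.e. a double period.
Phrase 3 begins with different material from phrase 1, making it contrasting.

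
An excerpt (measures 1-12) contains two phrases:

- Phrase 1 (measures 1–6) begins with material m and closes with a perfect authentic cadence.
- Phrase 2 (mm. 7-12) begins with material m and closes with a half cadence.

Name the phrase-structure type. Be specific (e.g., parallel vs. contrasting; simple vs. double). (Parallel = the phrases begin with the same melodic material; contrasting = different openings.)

The second phrase closes with a half cadence, which is not stronger than the first phrase's perfect authentic cadence; without a weak→strong cadential pair there is no antecedent–consequent relationship, so this is a phrase group rather than a period.

phrase group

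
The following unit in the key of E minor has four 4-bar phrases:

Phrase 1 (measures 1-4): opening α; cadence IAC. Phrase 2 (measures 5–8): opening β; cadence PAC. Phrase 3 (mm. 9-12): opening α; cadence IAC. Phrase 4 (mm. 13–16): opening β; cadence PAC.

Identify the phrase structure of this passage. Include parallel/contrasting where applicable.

repeated period

The cadence pattern IAC–PAC–IAC–PAC is weak–strong twice, and phrases 3–4 restate phrases 1–2: a period heard twice, not a double period (which would end weakly at phrase 2).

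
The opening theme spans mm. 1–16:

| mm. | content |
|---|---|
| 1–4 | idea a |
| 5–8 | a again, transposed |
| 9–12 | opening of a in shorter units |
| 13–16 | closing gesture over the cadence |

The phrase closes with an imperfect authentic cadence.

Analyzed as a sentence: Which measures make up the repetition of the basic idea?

The presentation of a sentence is the basic idea (measures 1–4) plus its repetition (measures 5–8); the repetition of the basic idea is therefore measures 5–8.

measures 5–8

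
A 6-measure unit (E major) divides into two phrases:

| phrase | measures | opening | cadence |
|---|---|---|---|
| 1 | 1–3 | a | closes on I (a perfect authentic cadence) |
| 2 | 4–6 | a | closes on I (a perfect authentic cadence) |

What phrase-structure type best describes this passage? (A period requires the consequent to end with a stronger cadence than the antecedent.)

Both phrases have the same opening (a) and the same cadence (perfect authentic cadence): the second is a restatement, not a consequent, so this is a repeated phrase rather than a period.

repeated phrase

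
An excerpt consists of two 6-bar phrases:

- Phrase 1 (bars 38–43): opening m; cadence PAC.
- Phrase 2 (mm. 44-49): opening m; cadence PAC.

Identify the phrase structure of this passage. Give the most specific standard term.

repeated phrase

Both phrases have the same opening (m) and the same cadence (perfect authentic cadence): the second is a restatement, not a consequent, so this is a repeated phrase rather than a period.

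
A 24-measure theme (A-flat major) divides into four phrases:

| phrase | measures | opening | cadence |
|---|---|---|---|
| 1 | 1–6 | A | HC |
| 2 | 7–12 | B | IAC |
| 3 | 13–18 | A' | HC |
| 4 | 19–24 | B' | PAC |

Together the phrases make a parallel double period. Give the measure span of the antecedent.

In a double period the first pair of phrases (ending imperfect authentic cadence) is the large antecedent and the second pair (ending perfect authentic cadence) is the large consequent; the antecedent is measures 1–12.

measures 1–12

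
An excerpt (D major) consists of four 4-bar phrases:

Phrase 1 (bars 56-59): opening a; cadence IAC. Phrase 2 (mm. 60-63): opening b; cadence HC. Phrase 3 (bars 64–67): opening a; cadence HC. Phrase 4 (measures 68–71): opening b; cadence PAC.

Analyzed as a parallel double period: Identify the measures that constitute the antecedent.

measures 56–63

In a double period the four phrases pair into a large antecedent (phrases 1–2, ending half cadence) and a large consequent (phrases 3–4, ending perfect authentic cadence). The antecedent spans mm. 56-63.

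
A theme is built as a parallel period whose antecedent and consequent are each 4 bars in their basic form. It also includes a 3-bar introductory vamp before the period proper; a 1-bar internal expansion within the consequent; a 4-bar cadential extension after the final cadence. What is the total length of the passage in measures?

Basic parallel period: 4 + 4 = 8 bars.
8 (basic form) + 3 (introduction) + 1 (internal expansion) + 4 (cadential extension) = 16.

16 measures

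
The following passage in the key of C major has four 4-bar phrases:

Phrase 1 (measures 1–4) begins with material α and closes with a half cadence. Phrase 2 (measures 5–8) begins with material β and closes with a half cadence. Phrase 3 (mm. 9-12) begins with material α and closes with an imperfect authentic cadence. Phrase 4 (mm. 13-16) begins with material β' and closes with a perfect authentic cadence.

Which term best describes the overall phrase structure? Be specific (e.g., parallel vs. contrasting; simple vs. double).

parallel double period

Four phrases in two halves: the first half (mm. 1-8) ends with a half cadence, the second (measures 9–16) with a perfect authentic cadence — a large antecedent–consequent pair, i.e. a double period.
Phrase 3 begins with the same material as phrase 1, making it parallel.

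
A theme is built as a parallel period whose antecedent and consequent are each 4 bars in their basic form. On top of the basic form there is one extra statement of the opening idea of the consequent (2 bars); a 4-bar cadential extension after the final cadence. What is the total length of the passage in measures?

Basic parallel period: 4 + 4 = 8 bars.
8 (basic form) + 2 (extra statement) + 4 (cadential extension) = 14.

14 measures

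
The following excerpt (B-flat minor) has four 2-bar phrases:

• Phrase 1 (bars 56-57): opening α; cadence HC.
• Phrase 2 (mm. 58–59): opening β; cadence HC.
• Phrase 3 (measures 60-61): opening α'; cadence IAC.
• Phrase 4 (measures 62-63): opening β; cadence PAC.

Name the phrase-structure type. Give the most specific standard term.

parallel double period

Four phrases in two halves: the first half (mm. 56–59) ends with a half cadence, the second (bars 60–63) with a perfect authentic cadence — a large antecedent–consequent pair, i.e. a double period.
Phrase 3 begins with the same material as phrase 1, making it parallel.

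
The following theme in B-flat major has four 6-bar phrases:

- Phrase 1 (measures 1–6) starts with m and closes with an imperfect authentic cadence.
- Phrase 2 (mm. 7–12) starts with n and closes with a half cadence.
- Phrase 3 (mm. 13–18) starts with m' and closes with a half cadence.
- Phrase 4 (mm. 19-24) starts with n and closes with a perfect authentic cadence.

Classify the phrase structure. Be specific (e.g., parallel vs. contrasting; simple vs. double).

Four phrases in two halves: the first half (mm. 1–12) ends with a half cadence, the second (mm. 13-24) with a perfect authentic cadence — a large antecedent–consequent pair, i.e. a double period.
Phrase 3 begins with the same material as phrase 1, making it parallel.

parallel double period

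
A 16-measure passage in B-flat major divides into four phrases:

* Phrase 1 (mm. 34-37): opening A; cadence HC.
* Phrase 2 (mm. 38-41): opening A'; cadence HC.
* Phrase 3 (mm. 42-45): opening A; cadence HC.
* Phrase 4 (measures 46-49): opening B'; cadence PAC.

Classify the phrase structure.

Four phrases in two halves: the first half (bars 34-41) ends with a half cadence, the second (measures 42-49) with a perfect authentic cadence — a large antecedent–consequent pair, i.e. a double period.
Phrase 3 begins with the same material as phrase 1, making it parallel.

parallel double period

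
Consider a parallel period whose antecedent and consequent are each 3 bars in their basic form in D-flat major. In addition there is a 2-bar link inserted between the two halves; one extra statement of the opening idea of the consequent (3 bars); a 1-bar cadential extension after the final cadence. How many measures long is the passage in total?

12 measures

Basic parallel period: 3 + 3 = 6 bars.
6 (basic form) + 2 (link) + 3 (extra statement) + 1 (cadential extension) = 12.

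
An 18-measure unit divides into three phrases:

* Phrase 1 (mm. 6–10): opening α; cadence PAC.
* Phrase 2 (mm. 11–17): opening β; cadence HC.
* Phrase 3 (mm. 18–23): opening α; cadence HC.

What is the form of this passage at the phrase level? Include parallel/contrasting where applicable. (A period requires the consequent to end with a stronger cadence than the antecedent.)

The final phrase closes with a half cadence, which is not stronger than the preceding half cadence; the 3 phrases lack an overall antecedent–consequent design and so form a phrase group.

phrase group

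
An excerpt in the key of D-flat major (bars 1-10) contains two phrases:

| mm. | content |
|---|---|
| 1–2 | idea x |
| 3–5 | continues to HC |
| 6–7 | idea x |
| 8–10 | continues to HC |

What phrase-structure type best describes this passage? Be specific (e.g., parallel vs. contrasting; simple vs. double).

Both phrases have the same opening (x) and the same cadence (half cadence): the second is a restatement, not a consequent, so this is a repeated phrase rather than a period.

repeated phrase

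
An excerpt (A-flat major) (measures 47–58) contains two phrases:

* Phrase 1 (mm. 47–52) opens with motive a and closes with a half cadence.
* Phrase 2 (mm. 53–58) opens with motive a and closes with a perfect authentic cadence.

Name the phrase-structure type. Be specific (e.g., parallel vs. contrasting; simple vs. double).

parallel period

Phrase 1 ends with a half cadence (weaker) and phrase 2 with a perfect authentic cadence (stronger): antecedent + consequent = a period.
The two phrases open with the same material (a / a), so the period is parallel.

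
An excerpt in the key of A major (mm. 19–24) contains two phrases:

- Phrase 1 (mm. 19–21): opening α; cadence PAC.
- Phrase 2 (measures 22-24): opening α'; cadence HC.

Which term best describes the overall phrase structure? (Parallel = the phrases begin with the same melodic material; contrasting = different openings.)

The second phrase closes with a half cadence, which is not stronger than the first phrase's perfect authentic cadence; without a weak→strong cadential pair there is no antecedent–consequent relationship, so this is a phrase group rather than a period.

phrase group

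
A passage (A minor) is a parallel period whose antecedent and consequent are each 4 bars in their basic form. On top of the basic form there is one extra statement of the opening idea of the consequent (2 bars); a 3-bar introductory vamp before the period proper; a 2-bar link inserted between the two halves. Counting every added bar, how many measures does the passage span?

15 measures

Basic parallel period: 4 + 4 = 8 bars.
8 (basic form) + 2 (extra statement) + 3 (introduction) + 2 (link) = 15.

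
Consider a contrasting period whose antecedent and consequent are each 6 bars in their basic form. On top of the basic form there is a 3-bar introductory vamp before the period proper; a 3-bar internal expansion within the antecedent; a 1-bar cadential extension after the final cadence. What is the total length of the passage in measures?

Basic contrasting period: 6 + 6 = 12 bars.
12 (basic form) + 3 (introduction) + 3 (internal expansion) + 1 (cadential extension) = 19.

19 measures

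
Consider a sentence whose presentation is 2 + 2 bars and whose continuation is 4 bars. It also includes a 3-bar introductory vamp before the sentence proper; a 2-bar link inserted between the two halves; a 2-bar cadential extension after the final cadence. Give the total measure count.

Basic sentence: 2 + 2 + 4 = 8 bars.
8 (basic form) + 3 (introduction) + 2 (link) + 2 (cadential extension) = 15.

15 measures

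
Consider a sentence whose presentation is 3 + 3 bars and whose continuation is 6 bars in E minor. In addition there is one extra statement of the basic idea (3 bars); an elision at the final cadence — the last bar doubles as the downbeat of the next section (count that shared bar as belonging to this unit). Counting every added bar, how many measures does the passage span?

15 measures

Basic sentence: 3 + 3 + 6 = 12 bars.
12 (basic form) + 3 (extra statement) = 15.
The elision shares a bar with the next section but does not change this unit's count.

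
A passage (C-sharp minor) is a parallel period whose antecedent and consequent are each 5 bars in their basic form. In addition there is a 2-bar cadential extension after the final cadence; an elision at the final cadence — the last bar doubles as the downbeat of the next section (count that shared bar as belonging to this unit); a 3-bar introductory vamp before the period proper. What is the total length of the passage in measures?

Basic parallel period: 5 + 5 = 10 bars.
10 (basic form) + 2 (cadential extension) + 3 (introduction) = 15.
The elision shares a bar with the next section but does not change this unit's count.

15 measures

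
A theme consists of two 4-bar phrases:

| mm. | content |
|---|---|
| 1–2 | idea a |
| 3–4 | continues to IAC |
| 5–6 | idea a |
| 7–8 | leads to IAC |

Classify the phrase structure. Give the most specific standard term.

Both phrases have the same opening (a) and the same cadence (imperfect authentic cadence): the second is a restatement, not a consequent, so this is a repeated phrase rather than a period.

repeated phrase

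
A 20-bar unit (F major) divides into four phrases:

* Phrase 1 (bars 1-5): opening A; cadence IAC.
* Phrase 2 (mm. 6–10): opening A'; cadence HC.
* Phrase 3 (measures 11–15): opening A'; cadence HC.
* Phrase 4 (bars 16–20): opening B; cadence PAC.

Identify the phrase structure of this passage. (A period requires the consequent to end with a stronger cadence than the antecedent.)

Four phrases in two halves: the first half (bars 1-10) ends with a half cadence, the second (bars 11-20) with a perfect authentic cadence — a large antecedent–consequent pair, i.e. a double period.
Phrase 3 begins with the same material as phrase 1, making it parallel.

parallel double period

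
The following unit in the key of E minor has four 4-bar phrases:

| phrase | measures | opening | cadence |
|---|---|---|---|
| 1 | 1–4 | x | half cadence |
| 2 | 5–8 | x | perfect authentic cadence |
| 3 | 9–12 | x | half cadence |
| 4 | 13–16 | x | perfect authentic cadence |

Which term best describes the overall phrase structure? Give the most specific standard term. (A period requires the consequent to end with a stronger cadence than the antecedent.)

The cadence pattern HC–PAC–HC–PAC is weak–strong twice, and phrases 3–4 restate phrases 1–2: a period heard twice, not a double period (which would end weakly at phrase 2).

repeated period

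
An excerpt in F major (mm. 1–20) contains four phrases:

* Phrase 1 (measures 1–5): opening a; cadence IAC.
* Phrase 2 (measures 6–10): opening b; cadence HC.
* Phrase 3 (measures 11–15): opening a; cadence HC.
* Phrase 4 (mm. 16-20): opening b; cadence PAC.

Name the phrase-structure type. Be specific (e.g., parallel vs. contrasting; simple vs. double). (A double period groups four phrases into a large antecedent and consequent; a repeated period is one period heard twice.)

Four phrases in two halves: the first half (mm. 1–10) ends with a half cadence, the second (bars 11–20) with a perfect authentic cadence — a large antecedent–consequent pair, i.e. a double period.
Phrase 3 begins with the same material as phrase 1, making it parallel.

parallel double period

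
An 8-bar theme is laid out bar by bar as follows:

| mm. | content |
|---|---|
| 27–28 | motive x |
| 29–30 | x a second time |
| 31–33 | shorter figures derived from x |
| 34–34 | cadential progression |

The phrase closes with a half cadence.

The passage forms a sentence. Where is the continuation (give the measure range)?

After the presentation (bars 27–30), the continuation covers the fragmentation through the cadence: mm. 31–34.

measures 31–34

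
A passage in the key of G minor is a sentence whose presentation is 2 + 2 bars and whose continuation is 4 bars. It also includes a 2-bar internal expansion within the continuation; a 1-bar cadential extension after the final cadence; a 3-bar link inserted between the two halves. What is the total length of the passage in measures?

Basic sentence: 2 + 2 + 4 = 8 bars.
8 (basic form) + 2 (internal expansion) + 1 (cadential extension) + 3 (link) = 14.

14 measures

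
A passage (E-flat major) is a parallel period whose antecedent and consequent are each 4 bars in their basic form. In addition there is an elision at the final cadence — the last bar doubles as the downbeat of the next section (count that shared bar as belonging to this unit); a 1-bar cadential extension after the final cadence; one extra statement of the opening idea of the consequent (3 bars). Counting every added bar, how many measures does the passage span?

12 measures

Basic parallel period: 4 + 4 = 8 bars.
8 (basic form) + 1 (cadential extension) + 3 (extra statement) = 12.
The elision shares a bar with the next section but does not change this unit's count.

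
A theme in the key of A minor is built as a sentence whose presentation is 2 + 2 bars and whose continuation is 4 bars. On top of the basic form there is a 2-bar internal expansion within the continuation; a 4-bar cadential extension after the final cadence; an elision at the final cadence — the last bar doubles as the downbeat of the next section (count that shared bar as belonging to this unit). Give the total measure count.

14 measures

Basic sentence: 2 + 2 + 4 = 8 bars.
8 (basic form) + 2 (internal expansion) + 4 (cadential extension) = 14.
The elision shares a bar with the next section but does not change this unit's count.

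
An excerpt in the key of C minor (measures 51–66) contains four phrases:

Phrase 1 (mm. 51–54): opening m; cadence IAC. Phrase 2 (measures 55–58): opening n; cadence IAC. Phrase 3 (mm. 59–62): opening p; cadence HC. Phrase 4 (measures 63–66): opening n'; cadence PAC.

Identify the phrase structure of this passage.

contrasting double period

Four phrases in two halves: the first half (bars 51–58) ends with an imperfect authentic cadence, the second (bars 59–66) with a perfect authentic cadence — a large antecedent–consequent pair, i.e. a double period.
Phrase 3 begins with different material from phrase 1, making it contrasting.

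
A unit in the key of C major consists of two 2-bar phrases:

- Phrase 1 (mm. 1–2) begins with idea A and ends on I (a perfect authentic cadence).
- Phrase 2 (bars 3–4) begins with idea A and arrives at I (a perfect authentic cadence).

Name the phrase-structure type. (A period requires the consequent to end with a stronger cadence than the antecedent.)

Both phrases have the same opening (A) and the same cadence (perfect authentic cadence): the second is a restatement, not a consequent, so this is a repeated phrase rather than a period.

repeated phrase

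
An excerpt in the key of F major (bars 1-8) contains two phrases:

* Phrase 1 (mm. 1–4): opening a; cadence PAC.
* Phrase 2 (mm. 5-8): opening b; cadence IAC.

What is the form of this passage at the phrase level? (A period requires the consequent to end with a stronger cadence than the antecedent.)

The second phrase closes with an imperfect authentic cadence, which is not stronger than the first phrase's perfect authentic cadence; without a weak→strong cadential pair there is no antecedent–consequent relationship, so this is a phrase group rather than a period.

phrase group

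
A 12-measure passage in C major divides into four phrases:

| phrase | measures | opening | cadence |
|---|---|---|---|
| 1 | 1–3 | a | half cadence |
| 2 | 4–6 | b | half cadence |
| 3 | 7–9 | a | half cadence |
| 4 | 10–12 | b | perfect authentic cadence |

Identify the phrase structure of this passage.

parallel double period

Four phrases in two halves: the first half (bars 1–6) ends with a half cadence, the second (bars 7–12) with a perfect authentic cadence — a large antecedent–consequent pair, i.e. a double period.
Phrase 3 begins with the same material as phrase 1, making it parallel.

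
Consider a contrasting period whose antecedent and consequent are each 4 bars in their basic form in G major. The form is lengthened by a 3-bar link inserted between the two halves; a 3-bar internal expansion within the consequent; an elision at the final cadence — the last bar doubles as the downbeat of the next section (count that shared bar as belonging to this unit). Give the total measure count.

14 measures

Basic contrasting period: 4 + 4 = 8 bars.
8 (basic form) + 3 (link) + 3 (internal expansion) = 14.
The elision shares a bar with the next section but does not change this unit's count.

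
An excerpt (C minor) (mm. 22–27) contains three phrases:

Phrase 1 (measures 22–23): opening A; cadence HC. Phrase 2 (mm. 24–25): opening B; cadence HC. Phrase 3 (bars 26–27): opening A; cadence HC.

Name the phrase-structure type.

phrase group

The final phrase closes with a half cadence, which is not stronger than the preceding half cadence; the 3 phrases lack an overall antecedent–consequent design and so form a phrase group.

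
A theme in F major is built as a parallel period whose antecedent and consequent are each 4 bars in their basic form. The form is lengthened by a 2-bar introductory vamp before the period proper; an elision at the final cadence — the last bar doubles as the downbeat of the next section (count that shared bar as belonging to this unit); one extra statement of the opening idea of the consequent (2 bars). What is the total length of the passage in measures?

12 measures

Basic parallel period: 4 + 4 = 8 bars.
8 (basic form) + 2 (introduction) + 2 (extra statement) = 12.
The elision shares a bar with the next section but does not change this unit's count.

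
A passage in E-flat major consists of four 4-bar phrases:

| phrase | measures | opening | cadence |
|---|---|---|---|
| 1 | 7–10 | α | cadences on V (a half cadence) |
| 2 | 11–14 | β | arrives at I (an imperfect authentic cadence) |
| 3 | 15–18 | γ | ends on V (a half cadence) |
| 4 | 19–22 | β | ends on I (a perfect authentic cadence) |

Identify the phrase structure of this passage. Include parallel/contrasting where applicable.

contrasting double period

Four phrases in two halves: the first half (measures 7-14) ends with an imperfect authentic cadence, the second (mm. 15–22) with a perfect authentic cadence — a large antecedent–consequent pair, i.e. a double period.
Phrase 3 begins with different material from phrase 1, making it contrasting.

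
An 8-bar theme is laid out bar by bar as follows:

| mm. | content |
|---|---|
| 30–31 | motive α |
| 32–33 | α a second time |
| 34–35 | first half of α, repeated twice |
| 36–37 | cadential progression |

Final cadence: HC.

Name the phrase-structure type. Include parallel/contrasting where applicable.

Basic idea (mm. 30–31) + its repetition (mm. 32-33) form the presentation; fragmentation and cadence (bars 34–37) form the continuation — the 8-bar whole is a sentence.

sentence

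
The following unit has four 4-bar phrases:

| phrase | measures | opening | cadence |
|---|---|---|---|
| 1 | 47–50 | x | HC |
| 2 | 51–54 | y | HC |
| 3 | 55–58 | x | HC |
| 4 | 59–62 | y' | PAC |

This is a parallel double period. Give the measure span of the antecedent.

In a double period the first pair of phrases (ending half cadence) is the large antecedent and the second pair (ending perfect authentic cadence) is the large consequent; the antecedent is measures 47–54.

measures 47–54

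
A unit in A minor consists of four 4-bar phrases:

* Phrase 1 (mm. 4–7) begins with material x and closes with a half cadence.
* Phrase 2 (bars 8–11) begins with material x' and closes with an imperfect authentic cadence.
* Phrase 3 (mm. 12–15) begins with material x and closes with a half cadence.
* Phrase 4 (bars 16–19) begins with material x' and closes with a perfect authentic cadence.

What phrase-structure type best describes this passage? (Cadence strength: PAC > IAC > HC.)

parallel double period

Four phrases in two halves: the first half (measures 4–11) ends with an imperfect authentic cadence, the second (mm. 12–19) with a perfect authentic cadence — a large antecedent–consequent pair, i.e. a double period.
Phrase 3 begins with the same material as phrase 1, making it parallel.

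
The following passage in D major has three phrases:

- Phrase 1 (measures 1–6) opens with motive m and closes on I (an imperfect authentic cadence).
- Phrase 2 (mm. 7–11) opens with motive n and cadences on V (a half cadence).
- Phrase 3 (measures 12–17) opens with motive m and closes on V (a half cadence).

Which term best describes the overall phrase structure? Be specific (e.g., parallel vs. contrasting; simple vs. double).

The final phrase closes with a half cadence, which is not stronger than the preceding half cadence; the 3 phrases lack an overall antecedent–consequent design and so form a phrase group.

phrase group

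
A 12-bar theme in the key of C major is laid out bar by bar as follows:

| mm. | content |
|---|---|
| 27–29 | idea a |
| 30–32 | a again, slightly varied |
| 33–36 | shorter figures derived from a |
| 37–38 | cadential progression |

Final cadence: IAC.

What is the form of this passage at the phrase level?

Basic idea (mm. 27–29) + its repetition (mm. 30–32) form the presentation; fragmentation and cadence (mm. 33-38) form the continuation — the 12-bar whole is a sentence.

sentence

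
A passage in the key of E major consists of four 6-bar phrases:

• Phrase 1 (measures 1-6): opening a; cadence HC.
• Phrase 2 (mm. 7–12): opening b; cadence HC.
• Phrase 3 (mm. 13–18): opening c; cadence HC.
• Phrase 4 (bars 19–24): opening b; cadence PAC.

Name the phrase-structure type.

Four phrases in two halves: the first half (bars 1–12) ends with a half cadence, the second (mm. 13-24) with a perfect authentic cadence — a large antecedent–consequent pair, i.e. a double period.
Phrase 3 begins with different material from phrase 1, making it contrasting.

contrasting double period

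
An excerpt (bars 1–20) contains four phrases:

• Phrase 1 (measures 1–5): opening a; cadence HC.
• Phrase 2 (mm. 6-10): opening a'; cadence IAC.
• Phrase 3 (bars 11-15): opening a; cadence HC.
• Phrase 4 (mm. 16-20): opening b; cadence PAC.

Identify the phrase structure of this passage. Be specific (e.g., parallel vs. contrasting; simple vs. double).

parallel double period

Four phrases in two halves: the first half (mm. 1–10) ends with an imperfect authentic cadence, the second (mm. 11–20) with a perfect authentic cadence — a large antecedent–consequent pair, i.e. a double period.
Phrase 3 begins with the same material as phrase 1, making it parallel.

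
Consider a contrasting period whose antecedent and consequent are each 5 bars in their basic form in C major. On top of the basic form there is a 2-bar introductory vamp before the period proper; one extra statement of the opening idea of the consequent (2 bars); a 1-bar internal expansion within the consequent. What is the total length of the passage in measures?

Basic contrasting period: 5 + 5 = 10 bars.
10 (basic form) + 2 (introduction) + 2 (extra statement) + 1 (internal expansion) = 15.

15 measures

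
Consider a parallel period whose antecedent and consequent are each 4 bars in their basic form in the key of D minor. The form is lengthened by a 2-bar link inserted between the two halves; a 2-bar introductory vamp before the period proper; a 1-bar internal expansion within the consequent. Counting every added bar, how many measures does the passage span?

Basic parallel period: 4 + 4 = 8 bars.
8 (basic form) + 2 (link) + 2 (introduction) + 1 (internal expansion) = 13.

13 measures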